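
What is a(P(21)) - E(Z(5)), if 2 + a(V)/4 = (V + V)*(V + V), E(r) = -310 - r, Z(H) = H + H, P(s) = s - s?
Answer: 312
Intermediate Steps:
P(s) = 0
Z(H) = 2*H
a(V) = -8 + 16*V² (a(V) = -8 + 4*((V + V)*(V + V)) = -8 + 4*((2*V)*(2*V)) = -8 + 4*(4*V²) = -8 + 16*V²)
a(P(21)) - E(Z(5)) = (-8 + 16*0²) - (-310 - 2*5) = (-8 + 16*0) - (-310 - 1*10) = (-8 + 0) - (-310 - 10) = -8 - 1*(-320) = -8 + 320 = 312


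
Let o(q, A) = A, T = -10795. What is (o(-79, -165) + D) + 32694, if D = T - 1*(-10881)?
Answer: 32615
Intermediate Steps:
D = 86 (D = -10795 - 1*(-10881) = -10795 + 10881 = 86)
(o(-79, -165) + D) + 32694 = (-165 + 86) + 32694 = -79 + 32694 = 32615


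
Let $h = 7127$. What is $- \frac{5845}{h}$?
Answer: $- \frac{5845}{7127} \approx -0.82012$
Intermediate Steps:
$- \frac{5845}{h} = - \frac{5845}{7127}$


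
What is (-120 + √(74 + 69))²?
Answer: (120 - √143)² ≈ 11673.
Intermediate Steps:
(-120 + √(74 + 69))² = (-120 + √143)²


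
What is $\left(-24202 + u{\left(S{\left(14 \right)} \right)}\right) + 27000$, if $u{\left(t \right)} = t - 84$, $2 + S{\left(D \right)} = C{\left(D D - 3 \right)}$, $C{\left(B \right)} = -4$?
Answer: $2708$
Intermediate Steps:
$S{\left(D \right)} = -6$ ($S{\left(D \right)} = -2 - 4 = -6$)
$u{\left(t \right)} = -84 + t$ ($u{\left(t \right)} = t - 84 = -84 + t$)
$\left(-24202 + u{\left(S{\left(14 \right)} \right)}\right) + 27000 = \left(-24202 - 90\right) + 27000 = -24292 + 27000 = 2708$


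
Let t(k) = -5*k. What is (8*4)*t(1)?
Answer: -160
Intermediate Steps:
(8*4)*t(1) = (8*4)*(-5*1) = 32*(-5) = -160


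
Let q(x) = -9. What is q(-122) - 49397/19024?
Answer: -220613/19024 ≈ -11.597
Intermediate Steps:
q(-122) - 49397/19024 = -9 - 49397/19024 = -220613/19024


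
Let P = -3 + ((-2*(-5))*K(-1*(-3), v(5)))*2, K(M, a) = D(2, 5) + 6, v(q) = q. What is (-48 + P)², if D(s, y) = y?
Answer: 28561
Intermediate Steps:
K(M, a) = 11 (K(M, a) = 5 + 6 = 11)
P = 217 (P = -3 + (-2*(-5)*11)*2 = -3 + (10*11)*2 = -3 + 110*2 = -3 + 220 = 217)
(-48 + P)² = (-48 + 217)² = 169² = 28561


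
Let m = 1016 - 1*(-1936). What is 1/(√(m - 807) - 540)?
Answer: -36/19297 - √2145/289455 ≈ -0.0020256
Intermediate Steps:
m = 2952 (m = 1016 + 1936 = 2952)
1/(√(m - 807) - 540) = 1/(√(2952 - 807) - 540) = 1/(√2145 - 540) = 1/(-540 + √2145)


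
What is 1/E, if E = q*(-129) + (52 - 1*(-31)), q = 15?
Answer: -1/1852 ≈ -0.00053996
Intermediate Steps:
E = -1852 (E = 15*(-129) + (52 - 1*(-31)) = -1935 + (52 + 31) = -1935 + 83 = -1852)
1/E = 1/(-1852) = -1/1852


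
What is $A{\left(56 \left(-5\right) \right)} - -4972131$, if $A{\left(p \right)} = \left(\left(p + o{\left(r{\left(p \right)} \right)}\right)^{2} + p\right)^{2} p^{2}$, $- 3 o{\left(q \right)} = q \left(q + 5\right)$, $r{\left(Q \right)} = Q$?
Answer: $\frac{2878240039941656776502611}{81} \approx 3.5534 \cdot 10^{22}$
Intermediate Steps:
$o{\left(q \right)} = - \frac{q \left(5 + q\right)}{3}$ ($o{\left(q \right)} = - \frac{q \left(q + 5\right)}{3} = - \frac{q \left(5 + q\right)}{3}$)
$A{\left(p \right)} = p^{2} \left(p + \left(p - \frac{p \left(5 + p\right)}{3}\right)^{2}\right)^{2}$ ($A{\left(p \right)} = \left(\left(p - \frac{p \left(5 + p\right)}{3}\right)^{2} + p\right)^{2} p^{2} = \left(p + \left(p - \frac{p \left(5 + p\right)}{3}\right)^{2}\right)^{2} p^{2} = p^{2} \left(p + \left(p - \frac{p \left(5 + p\right)}{3}\right)^{2}\right)^{2}$)
$A{\left(56 \left(-5\right) \right)} - -4972131 = \frac{\left(56 \left(-5\right)\right)^{4} \left(9 + 56 \left(-5\right) \left(2 + 56 \left(-5\right)\right)^{2}\right)^{2}}{81} - -4972131 = \frac{\left(-280\right)^{4} \left(9 - 280 \left(2 - 280\right)^{2}\right)^{2}}{81} + 4972131 = \frac{1}{81} \cdot 6146560000 \left(9 - 280 \left(-278\right)^{2}\right)^{2} + 4972131 = \frac{1}{81} \cdot 6146560000 \left(9 - 21639520\right)^{2} + 4972131 = \frac{1}{81} \cdot 6146560000 \left(-21639511\right)^{2} + 4972131 = \frac{1}{81} \cdot 6146560000 \cdot 468268436319121 + 4972131 = \frac{2878240039941656373760000}{81} + 4972131 = \frac{2878240039941656776502611}{81}$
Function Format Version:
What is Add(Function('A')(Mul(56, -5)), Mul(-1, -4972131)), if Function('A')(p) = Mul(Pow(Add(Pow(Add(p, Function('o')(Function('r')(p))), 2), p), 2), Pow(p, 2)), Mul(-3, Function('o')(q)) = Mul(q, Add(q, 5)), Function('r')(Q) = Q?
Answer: Rational(2878240039941656776502611, 81) ≈ 3.5534e+22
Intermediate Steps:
Function('o')(q) = Mul(Rational(-1, 3), q, Add(5, q)) (Function('o')(q) = Mul(Rational(-1, 3), Mul(q, Add(q, 5))) = Mul(Rational(-1, 3), Mul(q, Add(5, q))) = Mul(Rational(-1, 3), q, Add(5, q)))
Function('A')(p) = Mul(Pow(p, 2), Pow(Add(p, Pow(Add(p, Mul(Rational(-1, 3), p, Add(5, p))), 2)), 2)) (Function('A')(p) = Mul(Pow(Add(Pow(Add(p, Mul(Rational(-1, 3), p, Add(5, p))), 2), p), 2), Pow(p, 2)) = Mul(Pow(Add(p, Pow(Add(p, Mul(Rational(-1, 3), p, Add(5, p))), 2)), 2), Pow(p, 2)) = Mul(Pow(p, 2), Pow(Add(p, Pow(Add(p, Mul(Rational(-1, 3), p, Add(5, p))), 2)), 2)))
Add(Function('A')(Mul(56, -5)), Mul(-1, -4972131)) = Add(Mul(Rational(1, 81), Pow(Mul(56, -5), 4), Pow(Add(9, Mul(Mul(56, -5), Pow(Add(2, Mul(56, -5)), 2))), 2)), Mul(-1, -4972131)) = Add(Mul(Rational(1, 81), Pow(-280, 4), Pow(Add(9, Mul(-280, Pow(Add(2, -280), 2))), 2)), 4972131) = Add(Mul(Rational(1, 81), 6146560000, Pow(Add(9, Mul(-280, Pow(-278, 2))), 2)), 4972131) = Add(Mul(Rational(1, 81), 6146560000, Pow(Add(9, Mul(-280, 77284)), 2)), 4972131) = Add(Mul(Rational(1, 81), 6146560000, Pow(Add(9, -21639520), 2)), 4972131) = Add(Mul(Rational(1, 81), 6146560000, Pow(-21639511, 2)), 4972131) = Add(Mul(Rational(1, 81), 6146560000, 468268436319121), 4972131) = Add(Rational(2878240039941656373760000, 81), 4972131) = Rational(2878240039941656776502611, 81)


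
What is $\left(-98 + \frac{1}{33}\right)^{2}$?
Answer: $\frac{10452289}{1089} \approx 9598.1$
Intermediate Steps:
$\left(-98 + \frac{1}{33}\right)^{2} = \left(- \frac{3233}{33}\right)^{2} = \frac{10452289}{1089}$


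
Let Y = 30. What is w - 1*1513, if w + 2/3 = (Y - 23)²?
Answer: -4394/3 ≈ -1464.7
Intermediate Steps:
w = 145/3 (w = -⅔ + (30 - 23)² = -⅔ + 7² = -⅔ + 49 = 145/3 ≈ 48.333)
w - 1*1513 = 145/3 - 1*1513 = 145/3 - 1513 = -4394/3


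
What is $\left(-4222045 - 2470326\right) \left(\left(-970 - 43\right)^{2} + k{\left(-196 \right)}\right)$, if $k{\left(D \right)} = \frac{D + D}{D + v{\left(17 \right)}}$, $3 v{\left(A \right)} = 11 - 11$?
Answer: $-6867517041441$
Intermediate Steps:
$v{\left(A \right)} = 0$ ($v{\left(A \right)} = \frac{11 - 11}{3} = \frac{1}{3} \cdot 0 = 0$)
$k{\left(D \right)} = 2$ ($k{\left(D \right)} = \frac{D + D}{D + 0} = \frac{2 D}{D} = 2$)
$\left(-4222045 - 2470326\right) \left(\left(-970 - 43\right)^{2} + k{\left(-196 \right)}\right) = \left(-4222045 - 2470326\right) \left(\left(-970 - 43\right)^{2} + 2\right) = - 6692371 \left(\left(-1013\right)^{2} + 2\right) = - 6692371 \left(1026169 + 2\right) = \left(-6692371\right) 1026171 = -6867517041441$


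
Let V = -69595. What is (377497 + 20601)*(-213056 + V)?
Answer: -112522797798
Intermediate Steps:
(377497 + 20601)*(-213056 + V) = (377497 + 20601)*(-213056 - 69595) = 398098*(-282651) = -112522797798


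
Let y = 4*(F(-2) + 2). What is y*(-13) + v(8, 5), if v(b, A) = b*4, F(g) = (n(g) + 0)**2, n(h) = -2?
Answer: -280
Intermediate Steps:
F(g) = 4 (F(g) = (-2 + 0)**2 = (-2)**2 = 4)
v(b, A) = 4*b
y = 24 (y = 4*(4 + 2) = 4*6 = 24)
y*(-13) + v(8, 5) = 24*(-13) + 4*8 = -312 + 32 = -280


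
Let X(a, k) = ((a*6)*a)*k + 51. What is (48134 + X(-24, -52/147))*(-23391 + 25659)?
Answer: 745576164/7 ≈ 1.0651e+8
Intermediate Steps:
X(a, k) = 51 + 6*k*a**2 (X(a, k) = ((6*a)*a)*k + 51 = (6*a**2)*k + 51 = 6*k*a**2 + 51 = 51 + 6*k*a**2)
(48134 + X(-24, -52/147))*(-23391 + 25659) = (48134 + (51 + 6*(-52/147)*(-24)**2))*(-23391 + 25659) = (48134 + (51 + 6*(-52*1/147)*576))*2268 = (48134 + (51 + 6*(-52/147)*576))*2268 = (48134 + (51 - 59904/49))*2268 = (48134 - 57405/49)*2268 = (2301161/49)*2268 = 745576164/7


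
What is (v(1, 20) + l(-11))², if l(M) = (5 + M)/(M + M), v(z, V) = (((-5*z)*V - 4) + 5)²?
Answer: 11623858596/121 ≈ 9.6065e+7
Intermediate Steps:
v(z, V) = (1 - 5*V*z)² (v(z, V) = ((-5*V*z - 4) + 5)² = ((-4 - 5*V*z) + 5)² = (1 - 5*V*z)²)
l(M) = (5 + M)/(2*M) (l(M) = (5 + M)/((2*M)) = (5 + M)*(1/(2*M)) = (5 + M)/(2*M))
(v(1, 20) + l(-11))² = ((-1 + 5*20*1)² + (½)*(5 - 11)/(-11))² = ((-1 + 100)² + (½)*(-1/11)*(-6))² = (99² + 3/11)² = (9801 + 3/11)² = (107814/11)² = 11623858596/121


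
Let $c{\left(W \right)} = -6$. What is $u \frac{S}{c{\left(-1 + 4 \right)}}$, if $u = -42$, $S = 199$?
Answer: $1393$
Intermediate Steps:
$u \frac{S}{c{\left(-1 + 4 \right)}} = - 42 \frac{199}{-6} = - 42 \cdot 199 \left(- \frac{1}{6}\right) = \left(-42\right) \left(- \frac{199}{6}\right) = 1393$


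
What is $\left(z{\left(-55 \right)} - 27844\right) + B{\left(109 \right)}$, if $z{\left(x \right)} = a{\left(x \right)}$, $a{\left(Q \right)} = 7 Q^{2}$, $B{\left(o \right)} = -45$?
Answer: $-6714$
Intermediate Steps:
$z{\left(x \right)} = 7 x^{2}$
$\left(z{\left(-55 \right)} - 27844\right) + B{\left(109 \right)} = \left(7 \left(-55\right)^{2} - 27844\right) - 45 = \left(7 \cdot 3025 - 27844\right) - 45 = \left(21175 - 27844\right) - 45 = -6669 - 45 = -6714$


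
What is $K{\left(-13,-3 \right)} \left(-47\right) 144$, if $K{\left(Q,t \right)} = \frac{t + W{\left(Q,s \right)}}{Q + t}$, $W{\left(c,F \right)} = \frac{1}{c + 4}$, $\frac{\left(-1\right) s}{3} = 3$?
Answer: $-1316$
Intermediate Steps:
$s = -9$ ($s = \left(-3\right) 3 = -9$)
$W{\left(c,F \right)} = \frac{1}{4 + c}$
$K{\left(Q,t \right)} = \frac{t + \frac{1}{4 + Q}}{Q + t}$
$K{\left(-13,-3 \right)} \left(-47\right) 144 = \frac{1 - 3 \left(4 - 13\right)}{\left(4 - 13\right) \left(-13 - 3\right)} \left(-47\right) 144 = \frac{1 - -27}{\left(-9\right) \left(-16\right)} \left(-47\right) 144 = \left(- \frac{1}{9}\right) \left(- \frac{1}{16}\right) \left(1 + 27\right) \left(-47\right) 144 = \left(- \frac{1}{9}\right) \left(- \frac{1}{16}\right) 28 \left(-47\right) 144 = \frac{7}{36} \left(-47\right) 144 = \left(- \frac{329}{36}\right) 144 = -1316$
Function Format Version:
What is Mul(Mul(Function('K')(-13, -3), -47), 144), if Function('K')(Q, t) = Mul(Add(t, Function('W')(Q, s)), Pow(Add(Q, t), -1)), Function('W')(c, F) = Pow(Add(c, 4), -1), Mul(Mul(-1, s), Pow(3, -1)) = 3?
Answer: -1316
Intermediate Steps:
s = -9 (s = Mul(-3, 3) = -9)
Function('W')(c, F) = Pow(Add(4, c), -1)
Function('K')(Q, t) = Mul(Pow(Add(Q, t), -1), Add(t, Pow(Add(4, Q), -1))) (Function('K')(Q, t) = Mul(Add(t, Pow(Add(4, Q), -1)), Pow(Add(Q, t), -1)) = Mul(Pow(Add(Q, t), -1), Add(t, Pow(Add(4, Q), -1))))
Mul(Mul(Function('K')(-13, -3), -47), 144) = Mul(Mul(Mul(Pow(Add(4, -13), -1), Pow(Add(-13, -3), -1), Add(1, Mul(-3, Add(4, -13)))), -47), 144) = Mul(Mul(Mul(Pow(-9, -1), Pow(-16, -1), Add(1, Mul(-3, -9))), -47), 144) = Mul(Mul(Mul(Rational(-1, 9), Rational(-1, 16), Add(1, 27)), -47), 144) = Mul(Mul(Mul(Rational(-1, 9), Rational(-1, 16), 28), -47), 144) = Mul(Mul(Rational(7, 36), -47), 144) = Mul(Rational(-329, 36), 144) = -1316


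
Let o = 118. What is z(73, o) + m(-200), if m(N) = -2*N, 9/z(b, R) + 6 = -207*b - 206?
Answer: 6129191/15323 ≈ 400.00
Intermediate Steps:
z(b, R) = 9/(-212 - 207*b) (z(b, R) = 9/(-6 + (-207*b - 206)) = 9/(-6 + (-206 - 207*b)) = 9/(-212 - 207*b))
z(73, o) + m(-200) = -9/(212 + 207*73) - 2*(-200) = -9/(212 + 15111) + 400 = -9/15323 + 400 = 6129191/15323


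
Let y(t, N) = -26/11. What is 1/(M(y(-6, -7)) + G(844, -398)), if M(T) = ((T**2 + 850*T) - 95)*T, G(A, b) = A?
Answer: 1331/7725258 ≈ 0.00017229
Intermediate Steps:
y(t, N) = -26/11 (y(t, N) = -26*1/11 = -26/11)
M(T) = T*(-95 + T**2 + 850*T) (M(T) = (-95 + T**2 + 850*T)*T = T*(-95 + T**2 + 850*T))
1/(M(y(-6, -7)) + G(844, -398)) = 1/(-26*(-95 + (-26/11)**2 + 850*(-26/11))/11 + 844) = 1/(-26*(-95 + 676/121 - 22100/11)/11 + 844) = 1/(-26/11*(-253919/121) + 844) = 1/(6601894/1331 + 844) = 1/(7725258/1331) = 1331/7725258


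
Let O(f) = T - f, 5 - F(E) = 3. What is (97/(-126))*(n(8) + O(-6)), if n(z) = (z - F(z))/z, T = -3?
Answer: -485/168 ≈ -2.8869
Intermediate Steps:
F(E) = 2 (F(E) = 5 - 1*3 = 5 - 3 = 2)
n(z) = (-2 + z)/z (n(z) = (z - 1*2)/z = (z - 2)/z = (-2 + z)/z)
O(f) = -3 - f
(97/(-126))*(n(8) + O(-6)) = (97/(-126))*((-2 + 8)/8 + (-3 - 1*(-6))) = (97*(-1/126))*((⅛)*6 + (-3 + 6)) = -97*(¾ + 3)/126 = -97/126*15/4 = -485/168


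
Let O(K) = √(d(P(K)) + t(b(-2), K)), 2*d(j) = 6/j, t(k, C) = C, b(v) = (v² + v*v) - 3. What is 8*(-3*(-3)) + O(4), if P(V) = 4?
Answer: 72 + √19/2 ≈ 74.179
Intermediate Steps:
b(v) = -3 + 2*v² (b(v) = (v² + v²) - 3 = 2*v² - 3 = -3 + 2*v²)
d(j) = 3/j (d(j) = (6/j)/2 = 3/j)
O(K) = √(¾ + K) (O(K) = √(3/4 + K) = √(3*(¼) + K) = √(¾ + K))
8*(-3*(-3)) + O(4) = 8*(-3*(-3)) + √(3 + 4*4)/2 = 8*9 + √(3 + 16)/2 = 72 + √19/2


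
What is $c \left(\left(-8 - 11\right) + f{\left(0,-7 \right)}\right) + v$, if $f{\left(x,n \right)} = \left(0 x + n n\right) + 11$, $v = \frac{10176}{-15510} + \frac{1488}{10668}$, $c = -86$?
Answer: $- \frac{8104164394}{2298065} \approx -3526.5$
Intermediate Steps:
$v = - \frac{1187204}{2298065}$ ($v = 10176 \left(- \frac{1}{15510}\right) + 1488 \cdot \frac{1}{10668} = - \frac{1696}{2585} + \frac{124}{889} = - \frac{1187204}{2298065} \approx -0.51661$)
$f{\left(x,n \right)} = 11 + n^{2}$ ($f{\left(x,n \right)} = \left(0 + n^{2}\right) + 11 = n^{2} + 11 = 11 + n^{2}$)
$c \left(\left(-8 - 11\right) + f{\left(0,-7 \right)}\right) + v = - 86 \left(\left(-8 - 11\right) + \left(11 + \left(-7\right)^{2}\right)\right) - \frac{1187204}{2298065} = - 86 \left(\left(-8 - 11\right) + \left(11 + 49\right)\right) - \frac{1187204}{2298065} = - 86 \left(-19 + 60\right) - \frac{1187204}{2298065} = \left(-86\right) 41 - \frac{1187204}{2298065} = -3526 - \frac{1187204}{2298065} = - \frac{8104164394}{2298065}$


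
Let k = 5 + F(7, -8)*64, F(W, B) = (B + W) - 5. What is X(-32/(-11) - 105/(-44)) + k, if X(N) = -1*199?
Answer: -578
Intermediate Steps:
F(W, B) = -5 + B + W
X(N) = -199
k = -379 (k = 5 + (-5 - 8 + 7)*64 = 5 - 6*64 = 5 - 384 = -379)
X(-32/(-11) - 105/(-44)) + k = -199 - 379 = -578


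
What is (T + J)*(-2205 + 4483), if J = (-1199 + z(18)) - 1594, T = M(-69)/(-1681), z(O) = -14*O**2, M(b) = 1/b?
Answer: -1936489939640/115989 ≈ -1.6695e+7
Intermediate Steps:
T = 1/115989 (T = 1/(-69*(-1681)) = -1/69*(-1/1681) = 1/115989 ≈ 8.6215e-6)
J = -7329 (J = (-1199 - 14*18**2) - 1594 = (-1199 - 14*324) - 1594 = (-1199 - 4536) - 1594 = -5735 - 1594 = -7329)
(T + J)*(-2205 + 4483) = (1/115989 - 7329)*(-2205 + 4483) = -850083380/115989*2278 = -1936489939640/115989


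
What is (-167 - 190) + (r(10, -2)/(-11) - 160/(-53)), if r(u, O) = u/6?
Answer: -619378/1749 ≈ -354.13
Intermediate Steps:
r(u, O) = u/6 (r(u, O) = u*(⅙) = u/6)
(-167 - 190) + (r(10, -2)/(-11) - 160/(-53)) = (-167 - 190) + (((⅙)*10)/(-11) - 160/(-53)) = -357 + ((5/3)*(-1/11) - 160*(-1/53)) = -357 + (-5/33 + 160/53) = -357 + 5015/1749 = -619378/1749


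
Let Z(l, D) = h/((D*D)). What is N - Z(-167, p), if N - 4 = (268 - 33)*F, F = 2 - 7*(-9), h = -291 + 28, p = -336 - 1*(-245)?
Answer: 126525662/8281 ≈ 15279.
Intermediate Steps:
p = -91 (p = -336 + 245 = -91)
h = -263
F = 65 (F = 2 + 63 = 65)
Z(l, D) = -263/D²
N = 15279 (N = 4 + (268 - 33)*65 = 4 + 235*65 = 4 + 15275 = 15279)
N - Z(-167, p) = 15279 - (-263)/(-91)² = 15279 - (-263)/8281 = 15279 - 1*(-263/8281) = 15279 + 263/8281 = 126525662/8281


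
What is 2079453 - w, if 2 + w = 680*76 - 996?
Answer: 2028771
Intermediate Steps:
w = 50682 (w = -2 + (680*76 - 996) = -2 + (51680 - 996) = -2 + 50684 = 50682)
2079453 - w = 2079453 - 1*50682 = 2079453 - 50682 = 2028771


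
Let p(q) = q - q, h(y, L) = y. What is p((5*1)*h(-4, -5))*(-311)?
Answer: 0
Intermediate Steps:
p(q) = 0
p((5*1)*h(-4, -5))*(-311) = 0*(-311) = 0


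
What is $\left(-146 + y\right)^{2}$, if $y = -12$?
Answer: $24964$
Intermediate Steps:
$\left(-146 + y\right)^{2} = \left(-146 - 12\right)^{2} = \left(-158\right)^{2} = 24964$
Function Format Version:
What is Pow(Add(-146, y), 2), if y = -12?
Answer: 24964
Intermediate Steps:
Pow(Add(-146, y), 2) = Pow(Add(-146, -12), 2) = Pow(-158, 2) = 24964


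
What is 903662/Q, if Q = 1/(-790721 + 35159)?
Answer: -682772668044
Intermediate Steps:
Q = -1/755562 (Q = 1/(-755562) = -1/755562 ≈ -1.3235e-6)
903662/Q = 903662/(-1/755562) = 903662*(-755562) = -682772668044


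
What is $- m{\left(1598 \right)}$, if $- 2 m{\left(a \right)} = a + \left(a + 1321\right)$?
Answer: $\frac{4517}{2} \approx 2258.5$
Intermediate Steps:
$m{\left(a \right)} = - \frac{1321}{2} - a$ ($m{\left(a \right)} = - \frac{a + \left(a + 1321\right)}{2} = - \frac{a + \left(1321 + a\right)}{2} = - \frac{1321 + 2 a}{2} = - \frac{1321}{2} - a$)
$- m{\left(1598 \right)} = - (- \frac{1321}{2} - 1598) = \left(-1\right) \left(- \frac{4517}{2}\right) = \frac{4517}{2}$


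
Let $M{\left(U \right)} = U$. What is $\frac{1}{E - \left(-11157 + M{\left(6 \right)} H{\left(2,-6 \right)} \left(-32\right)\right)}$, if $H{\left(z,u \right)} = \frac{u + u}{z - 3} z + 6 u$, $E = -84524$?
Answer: $- \frac{1}{75671} \approx -1.3215 \cdot 10^{-5}$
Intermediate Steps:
$H{\left(z,u \right)} = 6 u + \frac{2 u z}{-3 + z}$ ($H{\left(z,u \right)} = \frac{2 u}{-3 + z} z + 6 u = \frac{2 u z}{-3 + z} + 6 u = 6 u + \frac{2 u z}{-3 + z}$)
$\frac{1}{E - \left(-11157 + M{\left(6 \right)} H{\left(2,-6 \right)} \left(-32\right)\right)} = \frac{1}{-84524 + \left(11157 - 6 \cdot 2 \left(-6\right) \frac{1}{-3 + 2} \left(-9 + 4 \cdot 2\right) \left(-32\right)\right)} = \frac{1}{-84524 + \left(11157 - 6 \cdot 2 \left(-6\right) \frac{1}{-1} \left(-9 + 8\right) \left(-32\right)\right)} = \frac{1}{-84524 + \left(11157 - 6 \cdot 2 \left(-6\right) \left(-1\right) \left(-1\right) \left(-32\right)\right)} = \frac{1}{-84524 + \left(11157 - 6 \left(-12\right) \left(-32\right)\right)} = \frac{1}{-84524 + \left(11157 - \left(-72\right) \left(-32\right)\right)} = \frac{1}{-84524 + \left(11157 - 2304\right)} = \frac{1}{-84524 + 8853} = \frac{1}{-75671} = - \frac{1}{75671}$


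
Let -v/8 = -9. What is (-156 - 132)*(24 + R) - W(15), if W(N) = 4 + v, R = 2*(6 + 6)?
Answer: -13900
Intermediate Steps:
v = 72 (v = -8*(-9) = 72)
R = 24 (R = 2*12 = 24)
W(N) = 76 (W(N) = 4 + 72 = 76)
(-156 - 132)*(24 + R) - W(15) = (-156 - 132)*(24 + 24) - 1*76 = -288*48 - 76 = -13824 - 76 = -13900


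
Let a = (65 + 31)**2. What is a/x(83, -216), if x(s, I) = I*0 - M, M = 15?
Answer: -3072/5 ≈ -614.40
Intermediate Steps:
x(s, I) = -15 (x(s, I) = I*0 - 1*15 = 0 - 15 = -15)
a = 9216 (a = 96**2 = 9216)
a/x(83, -216) = 9216/(-15) = 9216*(-1/15) = -3072/5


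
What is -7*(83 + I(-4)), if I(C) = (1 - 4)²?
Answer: -644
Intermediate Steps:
I(C) = 9 (I(C) = (-3)² = 9)
-7*(83 + I(-4)) = -7*(83 + 9) = -7*92 = -644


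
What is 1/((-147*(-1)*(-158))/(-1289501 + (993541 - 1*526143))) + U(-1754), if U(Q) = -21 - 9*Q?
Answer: 366979993/23226 ≈ 15800.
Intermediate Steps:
1/((-147*(-1)*(-158))/(-1289501 + (993541 - 1*526143))) + U(-1754) = 1/((-147*(-1)*(-158))/(-1289501 + (993541 - 1*526143))) + (-21 - 9*(-1754)) = 1/((147*(-158))/(-1289501 + (993541 - 526143))) + (-21 + 15786) = 1/(-23226/(-1289501 + 467398)) + 15765 = 1/(-23226/(-822103)) + 15765 = 1/(-23226*(-1/822103)) + 15765 = 1/(23226/822103) + 15765 = 822103/23226 + 15765 = 366979993/23226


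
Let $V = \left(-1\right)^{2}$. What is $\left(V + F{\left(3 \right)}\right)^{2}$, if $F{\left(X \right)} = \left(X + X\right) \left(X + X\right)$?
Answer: $1369$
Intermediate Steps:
$V = 1$
$F{\left(X \right)} = 4 X^{2}$ ($F{\left(X \right)} = 2 X 2 X = 4 X^{2}$)
$\left(V + F{\left(3 \right)}\right)^{2} = \left(1 + 4 \cdot 3^{2}\right)^{2} = \left(1 + 4 \cdot 9\right)^{2} = \left(1 + 36\right)^{2} = 37^{2} = 1369$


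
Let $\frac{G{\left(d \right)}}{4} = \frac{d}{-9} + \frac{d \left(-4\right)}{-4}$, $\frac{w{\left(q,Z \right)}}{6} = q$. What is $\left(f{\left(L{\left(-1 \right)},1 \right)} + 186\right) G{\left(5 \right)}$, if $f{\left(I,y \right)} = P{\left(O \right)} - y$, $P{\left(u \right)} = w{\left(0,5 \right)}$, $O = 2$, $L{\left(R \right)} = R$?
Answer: $\frac{29600}{9} \approx 3288.9$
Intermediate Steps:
$w{\left(q,Z \right)} = 6 q$
$G{\left(d \right)} = \frac{32 d}{9}$ ($G{\left(d \right)} = 4 \left(\frac{d}{-9} + \frac{d \left(-4\right)}{-4}\right) = 4 \left(d \left(- \frac{1}{9}\right) + - 4 d \left(- \frac{1}{4}\right)\right) = 4 \left(- \frac{d}{9} + d\right) = 4 \frac{8 d}{9} = \frac{32 d}{9}$)
$P{\left(u \right)} = 0$ ($P{\left(u \right)} = 6 \cdot 0 = 0$)
$f{\left(I,y \right)} = - y$ ($f{\left(I,y \right)} = 0 - y = - y$)
$\left(f{\left(L{\left(-1 \right)},1 \right)} + 186\right) G{\left(5 \right)} = \left(\left(-1\right) 1 + 186\right) \frac{32}{9} \cdot 5 = \left(-1 + 186\right) \frac{160}{9} = 185 \cdot \frac{160}{9} = \frac{29600}{9}$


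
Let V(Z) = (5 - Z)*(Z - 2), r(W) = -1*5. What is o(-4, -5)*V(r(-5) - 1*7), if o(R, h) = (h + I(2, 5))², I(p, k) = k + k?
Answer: -5950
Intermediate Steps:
r(W) = -5
I(p, k) = 2*k
o(R, h) = (10 + h)² (o(R, h) = (h + 2*5)² = (h + 10)² = (10 + h)²)
V(Z) = (-2 + Z)*(5 - Z) (V(Z) = (5 - Z)*(-2 + Z) = (-2 + Z)*(5 - Z))
o(-4, -5)*V(r(-5) - 1*7) = (10 - 5)²*(-10 - (-5 - 1*7)² + 7*(-5 - 1*7)) = 5²*(-10 - (-5 - 7)² + 7*(-5 - 7)) = 25*(-10 - 1*(-12)² + 7*(-12)) = 25*(-10 - 1*144 - 84) = 25*(-10 - 144 - 84) = 25*(-238) = -5950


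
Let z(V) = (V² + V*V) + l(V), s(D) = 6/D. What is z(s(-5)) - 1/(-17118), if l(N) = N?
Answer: 718981/427950 ≈ 1.6801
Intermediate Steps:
z(V) = V + 2*V² (z(V) = (V² + V*V) + V = (V² + V²) + V = 2*V² + V = V + 2*V²)
z(s(-5)) - 1/(-17118) = (6/(-5))*(1 + 2*(6/(-5))) - 1/(-17118) = (6*(-⅕))*(1 + 2*(6*(-⅕))) - 1*(-1/17118) = -6*(1 + 2*(-6/5))/5 + 1/17118 = -6*(1 - 12/5)/5 + 1/17118 = -6/5*(-7/5) + 1/17118 = 42/25 + 1/17118 = 718981/427950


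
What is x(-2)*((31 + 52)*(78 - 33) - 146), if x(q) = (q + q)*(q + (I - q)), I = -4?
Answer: 57424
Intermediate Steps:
x(q) = -8*q (x(q) = (q + q)*(q + (-4 - q)) = (2*q)*(-4) = -8*q)
x(-2)*((31 + 52)*(78 - 33) - 146) = (-8*(-2))*((31 + 52)*(78 - 33) - 146) = 16*(83*45 - 146) = 16*(3735 - 146) = 16*3589 = 57424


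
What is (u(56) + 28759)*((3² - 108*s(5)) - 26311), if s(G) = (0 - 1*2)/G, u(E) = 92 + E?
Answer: -3795315658/5 ≈ -7.5906e+8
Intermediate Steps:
s(G) = -2/G (s(G) = (0 - 2)/G = -2/G)
(u(56) + 28759)*((3² - 108*s(5)) - 26311) = ((92 + 56) + 28759)*((3² - (-216)/5) - 26311) = (148 + 28759)*((9 - (-216)/5) - 26311) = 28907*((9 - 108*(-⅖)) - 26311) = 28907*((9 + 216/5) - 26311) = 28907*(261/5 - 26311) = 28907*(-131294/5) = -3795315658/5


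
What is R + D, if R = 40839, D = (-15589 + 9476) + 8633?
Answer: 43359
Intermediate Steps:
D = 2520 (D = -6113 + 8633 = 2520)
R + D = 40839 + 2520 = 43359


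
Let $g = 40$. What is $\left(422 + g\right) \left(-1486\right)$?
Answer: $-686532$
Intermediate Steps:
$\left(422 + g\right) \left(-1486\right) = \left(422 + 40\right) \left(-1486\right) = 462 \left(-1486\right) = -686532$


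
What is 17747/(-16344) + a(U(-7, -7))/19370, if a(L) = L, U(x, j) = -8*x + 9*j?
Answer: -171936899/158291640 ≈ -1.0862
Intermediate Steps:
17747/(-16344) + a(U(-7, -7))/19370 = 17747/(-16344) + (-8*(-7) + 9*(-7))/19370 = 17747*(-1/16344) + (56 - 63)*(1/19370) = -17747/16344 - 7*1/19370 = -17747/16344 - 7/19370 = -171936899/158291640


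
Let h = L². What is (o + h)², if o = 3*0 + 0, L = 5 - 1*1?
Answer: 256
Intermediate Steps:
L = 4 (L = 5 - 1 = 4)
h = 16 (h = 4² = 16)
o = 0 (o = 0 + 0 = 0)
(o + h)² = (0 + 16)² = 16² = 256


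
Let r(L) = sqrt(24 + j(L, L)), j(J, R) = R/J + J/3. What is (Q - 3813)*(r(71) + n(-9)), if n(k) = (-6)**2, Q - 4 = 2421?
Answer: -49968 - 1388*sqrt(438)/3 ≈ -59651.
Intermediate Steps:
Q = 2425 (Q = 4 + 2421 = 2425)
j(J, R) = J/3 + R/J (j(J, R) = R/J + J*(1/3) = R/J + J/3 = J/3 + R/J)
n(k) = 36
r(L) = sqrt(25 + L/3) (r(L) = sqrt(24 + (L/3 + L/L)) = sqrt(24 + (L/3 + 1)) = sqrt(24 + (1 + L/3)) = sqrt(25 + L/3))
(Q - 3813)*(r(71) + n(-9)) = (2425 - 3813)*(sqrt(225 + 3*71)/3 + 36) = -1388*(sqrt(225 + 213)/3 + 36) = -1388*(sqrt(438)/3 + 36) = -1388*(36 + sqrt(438)/3) = -49968 - 1388*sqrt(438)/3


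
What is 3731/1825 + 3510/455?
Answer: 124667/12775 ≈ 9.7587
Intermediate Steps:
3731/1825 + 3510/455 = 3731*(1/1825) + 3510*(1/455) = 3731/1825 + 54/7 = 124667/12775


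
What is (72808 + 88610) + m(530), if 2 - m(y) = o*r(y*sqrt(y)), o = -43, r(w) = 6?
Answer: 161678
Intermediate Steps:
m(y) = 260 (m(y) = 2 - (-43)*6 = 2 - 1*(-258) = 2 + 258 = 260)
(72808 + 88610) + m(530) = (72808 + 88610) + 260 = 161418 + 260 = 161678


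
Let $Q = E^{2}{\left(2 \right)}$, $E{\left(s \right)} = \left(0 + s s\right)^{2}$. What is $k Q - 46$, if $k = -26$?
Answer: $-6702$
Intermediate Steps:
$E{\left(s \right)} = s^{4}$ ($E{\left(s \right)} = \left(0 + s^{2}\right)^{2} = \left(s^{2}\right)^{2} = s^{4}$)
$Q = 256$ ($Q = \left(2^{4}\right)^{2} = 16^{2} = 256$)
$k Q - 46 = \left(-26\right) 256 - 46 = -6656 - 46 = -6702$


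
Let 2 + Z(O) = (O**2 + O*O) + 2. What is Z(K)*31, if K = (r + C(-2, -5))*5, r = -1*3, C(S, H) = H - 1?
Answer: 125550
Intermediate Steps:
C(S, H) = -1 + H
r = -3
K = -45 (K = (-3 + (-1 - 5))*5 = (-3 - 6)*5 = -9*5 = -45)
Z(O) = 2*O**2 (Z(O) = -2 + ((O**2 + O*O) + 2) = -2 + ((O**2 + O**2) + 2) = -2 + (2*O**2 + 2) = -2 + (2 + 2*O**2) = 2*O**2)
Z(K)*31 = (2*(-45)**2)*31 = (2*2025)*31 = 4050*31 = 125550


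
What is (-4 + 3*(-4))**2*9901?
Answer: 2534656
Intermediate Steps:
(-4 + 3*(-4))**2*9901 = (-4 - 12)**2*9901 = (-16)**2*9901 = 256*9901 = 2534656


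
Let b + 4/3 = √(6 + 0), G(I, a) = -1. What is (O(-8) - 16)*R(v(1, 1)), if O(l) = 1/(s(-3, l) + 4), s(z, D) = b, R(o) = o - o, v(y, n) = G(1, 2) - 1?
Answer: 0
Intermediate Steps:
v(y, n) = -2 (v(y, n) = -1 - 1 = -2)
b = -4/3 + √6 (b = -4/3 + √(6 + 0) = -4/3 + √6 ≈ 1.1162)
R(o) = 0
s(z, D) = -4/3 + √6
O(l) = 1/(8/3 + √6) (O(l) = 1/((-4/3 + √6) + 4) = 1/(8/3 + √6))
(O(-8) - 16)*R(v(1, 1)) = ((12/5 - 9*√6/10) - 16)*0 = (-68/5 - 9*√6/10)*0 = 0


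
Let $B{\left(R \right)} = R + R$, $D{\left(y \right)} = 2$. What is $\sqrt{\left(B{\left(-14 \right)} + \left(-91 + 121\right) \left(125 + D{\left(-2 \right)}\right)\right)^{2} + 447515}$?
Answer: $\sqrt{14751039} \approx 3840.7$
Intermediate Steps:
$B{\left(R \right)} = 2 R$
$\sqrt{\left(B{\left(-14 \right)} + \left(-91 + 121\right) \left(125 + D{\left(-2 \right)}\right)\right)^{2} + 447515} = \sqrt{\left(2 \left(-14\right) + \left(-91 + 121\right) \left(125 + 2\right)\right)^{2} + 447515} = \sqrt{\left(-28 + 30 \cdot 127\right)^{2} + 447515} = \sqrt{\left(-28 + 3810\right)^{2} + 447515} = \sqrt{3782^{2} + 447515} = \sqrt{14303524 + 447515} = \sqrt{14751039}$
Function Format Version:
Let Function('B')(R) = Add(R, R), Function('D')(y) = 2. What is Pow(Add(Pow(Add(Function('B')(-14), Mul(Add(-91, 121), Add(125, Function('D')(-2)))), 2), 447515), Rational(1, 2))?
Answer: Pow(14751039, Rational(1, 2)) ≈ 3840.7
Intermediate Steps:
Function('B')(R) = Mul(2, R)
Pow(Add(Pow(Add(Function('B')(-14), Mul(Add(-91, 121), Add(125, Function('D')(-2)))), 2), 447515), Rational(1, 2)) = Pow(Add(Pow(Add(Mul(2, -14), Mul(Add(-91, 121), Add(125, 2))), 2), 447515), Rational(1, 2)) = Pow(Add(Pow(Add(-28, Mul(30, 127)), 2), 447515), Rational(1, 2)) = Pow(Add(Pow(Add(-28, 3810), 2), 447515), Rational(1, 2)) = Pow(Add(Pow(3782, 2), 447515), Rational(1, 2)) = Pow(Add(14303524, 447515), Rational(1, 2)) = Pow(14751039, Rational(1, 2))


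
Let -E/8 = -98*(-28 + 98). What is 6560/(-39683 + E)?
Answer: 6560/15197 ≈ 0.43166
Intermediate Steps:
E = 54880 (E = -(-784)*(-28 + 98) = -(-784)*70 = -8*(-6860) = 54880)
6560/(-39683 + E) = 6560/(-39683 + 54880) = 6560/15197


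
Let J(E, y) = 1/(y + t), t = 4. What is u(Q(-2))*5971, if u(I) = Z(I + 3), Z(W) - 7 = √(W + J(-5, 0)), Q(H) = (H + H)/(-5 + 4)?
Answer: 41797 + 5971*√29/2 ≈ 57874.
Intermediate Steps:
J(E, y) = 1/(4 + y) (J(E, y) = 1/(y + 4) = 1/(4 + y))
Q(H) = -2*H (Q(H) = (2*H)/(-1) = (2*H)*(-1) = -2*H)
Z(W) = 7 + √(¼ + W) (Z(W) = 7 + √(W + 1/(4 + 0)) = 7 + √(W + 1/4) = 7 + √(W + ¼) = 7 + √(¼ + W))
u(I) = 7 + √(13 + 4*I)/2 (u(I) = 7 + √(1 + 4*(I + 3))/2 = 7 + √(1 + 4*(3 + I))/2 = 7 + √(1 + (12 + 4*I))/2 = 7 + √(13 + 4*I)/2)
u(Q(-2))*5971 = (7 + √(13 + 4*(-2*(-2)))/2)*5971 = (7 + √(13 + 4*4)/2)*5971 = (7 + √(13 + 16)/2)*5971 = (7 + √29/2)*5971 = 41797 + 5971*√29/2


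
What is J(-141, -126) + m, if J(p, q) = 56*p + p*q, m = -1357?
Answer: 8513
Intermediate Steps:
J(-141, -126) + m = -141*(56 - 126) - 1357 = -141*(-70) - 1357 = 9870 - 1357 = 8513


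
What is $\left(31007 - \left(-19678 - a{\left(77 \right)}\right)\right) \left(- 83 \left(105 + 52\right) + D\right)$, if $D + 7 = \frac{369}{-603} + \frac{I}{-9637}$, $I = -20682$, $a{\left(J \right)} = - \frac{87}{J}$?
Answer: $- \frac{32850125052874050}{49717283} \approx -6.6074 \cdot 10^{8}$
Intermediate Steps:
$D = - \frac{3529176}{645679}$ ($D = -7 + \left(\frac{369}{-603} - \frac{20682}{-9637}\right) = -7 + \left(369 \left(- \frac{1}{603}\right) - - \frac{20682}{9637}\right) = -7 + \left(- \frac{41}{67} + \frac{20682}{9637}\right) = -7 + \frac{990577}{645679} = - \frac{3529176}{645679} \approx -5.4658$)
$\left(31007 - \left(-19678 - a{\left(77 \right)}\right)\right) \left(- 83 \left(105 + 52\right) + D\right) = \left(31007 + \left(23356 - \left(3678 - - \frac{87}{77}\right)\right)\right) \left(- 83 \left(105 + 52\right) - \frac{3529176}{645679}\right) = \left(31007 + \left(23356 - \left(3678 - \left(-87\right) \frac{1}{77}\right)\right)\right) \left(\left(-83\right) 157 - \frac{3529176}{645679}\right) = \left(31007 + \left(23356 - \left(3678 - - \frac{87}{77}\right)\right)\right) \left(-13031 - \frac{3529176}{645679}\right) = \left(31007 + \left(23356 - \left(3678 + \frac{87}{77}\right)\right)\right) \left(- \frac{8417372225}{645679}\right) = \left(31007 + \left(23356 - \frac{283293}{77}\right)\right) \left(- \frac{8417372225}{645679}\right) = \left(31007 + \frac{1515119}{77}\right) \left(- \frac{8417372225}{645679}\right) = \frac{3902658}{77} \left(- \frac{8417372225}{645679}\right) = - \frac{32850125052874050}{49717283}$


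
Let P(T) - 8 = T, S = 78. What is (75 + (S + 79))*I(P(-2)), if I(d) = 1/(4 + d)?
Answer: 116/5 ≈ 23.200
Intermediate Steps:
P(T) = 8 + T
(75 + (S + 79))*I(P(-2)) = (75 + (78 + 79))/(4 + (8 - 2)) = (75 + 157)/(4 + 6) = 232/10 = 232*(1/10) = 116/5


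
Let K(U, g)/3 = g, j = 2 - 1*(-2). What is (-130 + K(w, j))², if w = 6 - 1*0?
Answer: 13924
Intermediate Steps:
j = 4 (j = 2 + 2 = 4)
w = 6 (w = 6 + 0 = 6)
K(U, g) = 3*g
(-130 + K(w, j))² = (-130 + 3*4)² = (-130 + 12)² = (-118)² = 13924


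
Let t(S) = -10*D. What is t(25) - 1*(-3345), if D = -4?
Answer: 3385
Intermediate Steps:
t(S) = 40 (t(S) = -10*(-4) = 40)
t(25) - 1*(-3345) = 40 - 1*(-3345) = 40 + 3345 = 3385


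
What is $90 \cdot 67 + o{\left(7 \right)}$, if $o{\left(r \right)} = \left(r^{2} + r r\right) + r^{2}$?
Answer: $6177$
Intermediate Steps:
$o{\left(r \right)} = 3 r^{2}$ ($o{\left(r \right)} = \left(r^{2} + r^{2}\right) + r^{2} = 2 r^{2} + r^{2} = 3 r^{2}$)
$90 \cdot 67 + o{\left(7 \right)} = 90 \cdot 67 + 3 \cdot 7^{2} = 6030 + 3 \cdot 49 = 6030 + 147 = 6177$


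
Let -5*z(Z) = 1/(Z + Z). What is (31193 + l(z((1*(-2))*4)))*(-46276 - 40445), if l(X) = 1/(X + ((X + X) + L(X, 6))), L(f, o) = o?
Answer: -435521505193/161 ≈ -2.7051e+9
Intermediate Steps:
z(Z) = -1/(10*Z) (z(Z) = -1/(5*(Z + Z)) = -1/(2*Z)/5 = -1/(10*Z))
l(X) = 1/(6 + 3*X) (l(X) = 1/(X + ((X + X) + 6)) = 1/(X + (2*X + 6)) = 1/(X + (6 + 2*X)) = 1/(6 + 3*X))
(31193 + l(z((1*(-2))*4)))*(-46276 - 40445) = (31193 + 1/(3*(2 - 1/(10*((1*(-2))*4)))))*(-46276 - 40445) = (31193 + 1/(3*(2 - 1/(10*((-2*4))))))*(-86721) = (31193 + 1/(3*(2 - ⅒/(-8))))*(-86721) = (31193 + 1/(3*(2 - ⅒*(-⅛))))*(-86721) = (31193 + 1/(3*(2 + 1/80)))*(-86721) = (31193 + 1/(3*(161/80)))*(-86721) = (31193 + (⅓)*(80/161))*(-86721) = (31193 + 80/483)*(-86721) = (15066299/483)*(-86721) = -435521505193/161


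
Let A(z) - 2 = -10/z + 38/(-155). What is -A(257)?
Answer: -68354/39835 ≈ -1.7159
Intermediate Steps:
A(z) = 272/155 - 10/z (A(z) = 2 + (-10/z + 38/(-155)) = 2 + (-10/z + 38*(-1/155)) = 2 + (-10/z - 38/155) = 2 + (-38/155 - 10/z) = 272/155 - 10/z)
-A(257) = -(272/155 - 10/257) = -1*68354/39835 = -68354/39835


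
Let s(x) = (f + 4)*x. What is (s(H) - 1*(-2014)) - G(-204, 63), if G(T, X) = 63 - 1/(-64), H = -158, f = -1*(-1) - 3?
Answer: 104639/64 ≈ 1635.0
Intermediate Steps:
f = -2 (f = 1 - 3 = -2)
s(x) = 2*x (s(x) = (-2 + 4)*x = 2*x)
G(T, X) = 4033/64 (G(T, X) = 63 - 1*(-1/64) = 63 + 1/64 = 4033/64)
(s(H) - 1*(-2014)) - G(-204, 63) = (2*(-158) - 1*(-2014)) - 1*4033/64 = (-316 + 2014) - 4033/64 = 1698 - 4033/64 = 104639/64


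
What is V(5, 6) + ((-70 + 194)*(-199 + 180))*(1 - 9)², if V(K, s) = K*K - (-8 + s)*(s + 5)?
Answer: -150737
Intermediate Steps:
V(K, s) = K² - (-8 + s)*(5 + s)
V(5, 6) + ((-70 + 194)*(-199 + 180))*(1 - 9)² = (40 + 5² - 1*6² + 3*6) + ((-70 + 194)*(-199 + 180))*(1 - 9)² = (40 + 25 - 1*36 + 18) + (124*(-19))*(-8)² = (40 + 25 - 36 + 18) - 2356*64 = 47 - 150784 = -150737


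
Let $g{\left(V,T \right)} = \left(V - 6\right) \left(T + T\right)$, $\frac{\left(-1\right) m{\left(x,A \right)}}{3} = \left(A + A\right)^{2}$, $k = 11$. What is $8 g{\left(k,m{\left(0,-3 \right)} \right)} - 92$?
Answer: $-8732$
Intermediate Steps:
$m{\left(x,A \right)} = - 12 A^{2}$ ($m{\left(x,A \right)} = - 3 \left(A + A\right)^{2} = - 3 \left(2 A\right)^{2} = - 3 \cdot 4 A^{2} = - 12 A^{2}$)
$g{\left(V,T \right)} = 2 T \left(-6 + V\right)$ ($g{\left(V,T \right)} = \left(-6 + V\right) 2 T = 2 T \left(-6 + V\right)$)
$8 g{\left(k,m{\left(0,-3 \right)} \right)} - 92 = 8 \cdot 2 \left(- 12 \left(-3\right)^{2}\right) \left(-6 + 11\right) - 92 = 8 \cdot 2 \left(\left(-12\right) 9\right) 5 - 92 = 8 \cdot 2 \left(-108\right) 5 - 92 = 8 \left(-1080\right) - 92 = -8640 - 92 = -8732$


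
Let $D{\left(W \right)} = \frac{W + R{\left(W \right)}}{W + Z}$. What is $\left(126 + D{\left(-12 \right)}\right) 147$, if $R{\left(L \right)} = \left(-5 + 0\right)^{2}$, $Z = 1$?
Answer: $\frac{201831}{11} \approx 18348.0$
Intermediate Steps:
$R{\left(L \right)} = 25$ ($R{\left(L \right)} = \left(-5\right)^{2} = 25$)
$D{\left(W \right)} = \frac{25 + W}{1 + W}$ ($D{\left(W \right)} = \frac{W + 25}{W + 1} = \frac{25 + W}{1 + W}$)
$\left(126 + D{\left(-12 \right)}\right) 147 = \left(126 + \frac{25 - 12}{1 - 12}\right) 147 = \left(126 + \frac{1}{-11} \cdot 13\right) 147 = \left(126 - \frac{13}{11}\right) 147 = \frac{1373}{11} \cdot 147 = \frac{201831}{11}$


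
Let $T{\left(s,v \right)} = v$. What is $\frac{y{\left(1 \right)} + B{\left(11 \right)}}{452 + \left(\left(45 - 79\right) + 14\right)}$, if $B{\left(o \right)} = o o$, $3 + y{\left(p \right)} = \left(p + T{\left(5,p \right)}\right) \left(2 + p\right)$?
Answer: $\frac{31}{108} \approx 0.28704$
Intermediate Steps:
$y{\left(p \right)} = -3 + 2 p \left(2 + p\right)$ ($y{\left(p \right)} = -3 + \left(p + p\right) \left(2 + p\right) = -3 + 2 p \left(2 + p\right)$)
$B{\left(o \right)} = o^{2}$
$\frac{y{\left(1 \right)} + B{\left(11 \right)}}{452 + \left(\left(45 - 79\right) + 14\right)} = \frac{\left(-3 + 2 \cdot 1^{2} + 4 \cdot 1\right) + 11^{2}}{452 + \left(\left(45 - 79\right) + 14\right)} = \frac{\left(-3 + 2 \cdot 1 + 4\right) + 121}{452 + \left(-34 + 14\right)} = \frac{\left(-3 + 2 + 4\right) + 121}{452 - 20} = \frac{3 + 121}{432} = 124 \cdot \frac{1}{432} = \frac{31}{108}$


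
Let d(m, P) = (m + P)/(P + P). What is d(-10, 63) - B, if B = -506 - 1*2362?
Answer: 361421/126 ≈ 2868.4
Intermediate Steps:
d(m, P) = (P + m)/(2*P) (d(m, P) = (P + m)/((2*P)) = (P + m)*(1/(2*P)) = (P + m)/(2*P))
B = -2868 (B = -506 - 2362 = -2868)
d(-10, 63) - B = (1/2)*(63 - 10)/63 - 1*(-2868) = (1/2)*(1/63)*53 + 2868 = 53/126 + 2868 = 361421/126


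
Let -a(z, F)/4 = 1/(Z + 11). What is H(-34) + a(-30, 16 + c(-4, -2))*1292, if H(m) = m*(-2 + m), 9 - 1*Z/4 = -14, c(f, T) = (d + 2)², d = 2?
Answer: 120904/103 ≈ 1173.8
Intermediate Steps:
c(f, T) = 16 (c(f, T) = (2 + 2)² = 4² = 16)
Z = 92 (Z = 36 - 4*(-14) = 36 + 56 = 92)
a(z, F) = -4/103 (a(z, F) = -4/(92 + 11) = -4/103)
H(-34) + a(-30, 16 + c(-4, -2))*1292 = -34*(-2 - 34) - 4/103*1292 = -34*(-36) - 5168/103 = 1224 - 5168/103 = 120904/103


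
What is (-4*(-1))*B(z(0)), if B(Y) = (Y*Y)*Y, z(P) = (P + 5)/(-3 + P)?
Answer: -500/27 ≈ -18.519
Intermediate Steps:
z(P) = (5 + P)/(-3 + P)
B(Y) = Y³ (B(Y) = Y²*Y = Y³)
(-4*(-1))*B(z(0)) = (-4*(-1))*((5 + 0)/(-3 + 0))³ = 4*(5/(-3))³ = 4*(-⅓*5)³ = 4*(-5/3)³ = 4*(-125/27) = -500/27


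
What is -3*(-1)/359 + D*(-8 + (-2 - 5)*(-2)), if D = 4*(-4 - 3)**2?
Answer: 422187/359 ≈ 1176.0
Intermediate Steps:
D = 196 (D = 4*(-7)**2 = 4*49 = 196)
-3*(-1)/359 + D*(-8 + (-2 - 5)*(-2)) = -3*(-1)/359 + 196*(-8 + (-2 - 5)*(-2)) = 3*(1/359) + 196*(-8 - 7*(-2)) = 3/359 + 196*(-8 + 14) = 3/359 + 196*6 = 3/359 + 1176 = 422187/359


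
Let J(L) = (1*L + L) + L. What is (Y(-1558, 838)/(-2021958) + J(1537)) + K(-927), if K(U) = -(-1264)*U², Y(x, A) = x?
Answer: 1098121818011972/1010979 ≈ 1.0862e+9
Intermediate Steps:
J(L) = 3*L (J(L) = (L + L) + L = 2*L + L = 3*L)
K(U) = 1264*U²
(Y(-1558, 838)/(-2021958) + J(1537)) + K(-927) = (-1558/(-2021958) + 3*1537) + 1264*(-927)² = (-1558*(-1/2021958) + 4611) + 1264*859329 = (779/1010979 + 4611) + 1086191856 = 4661624948/1010979 + 1086191856 = 1098121818011972/1010979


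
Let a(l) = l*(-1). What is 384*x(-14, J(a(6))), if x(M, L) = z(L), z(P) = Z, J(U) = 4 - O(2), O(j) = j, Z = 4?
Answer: 1536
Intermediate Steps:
a(l) = -l
J(U) = 2 (J(U) = 4 - 1*2 = 4 - 2 = 2)
z(P) = 4
x(M, L) = 4
384*x(-14, J(a(6))) = 384*4 = 1536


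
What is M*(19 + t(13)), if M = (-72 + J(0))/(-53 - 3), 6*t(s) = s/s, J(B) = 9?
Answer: 345/16 ≈ 21.563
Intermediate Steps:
t(s) = 1/6 (t(s) = (s/s)/6 = (1/6)*1 = 1/6)
M = 9/8 (M = (-72 + 9)/(-53 - 3) = -63/(-56) = -63*(-1/56) = 9/8 ≈ 1.1250)
M*(19 + t(13)) = 9*(19 + 1/6)/8 = (9/8)*(115/6) = 345/16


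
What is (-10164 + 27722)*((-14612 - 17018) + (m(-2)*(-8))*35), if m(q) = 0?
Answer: -555359540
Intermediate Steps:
(-10164 + 27722)*((-14612 - 17018) + (m(-2)*(-8))*35) = (-10164 + 27722)*((-14612 - 17018) + (0*(-8))*35) = 17558*(-31630 + 0*35) = 17558*(-31630 + 0) = 17558*(-31630) = -555359540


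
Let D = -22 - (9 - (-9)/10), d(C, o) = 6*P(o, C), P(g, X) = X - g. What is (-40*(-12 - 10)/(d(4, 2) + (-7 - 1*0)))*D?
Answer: -28072/5 ≈ -5614.4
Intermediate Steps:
d(C, o) = -6*o + 6*C (d(C, o) = 6*(C - o) = -6*o + 6*C)
D = -319/10 (D = -22 - (9 - (-9)/10) = -22 - (9 - 1*(-9/10)) = -22 - (9 + 9/10) = -22 - 1*99/10 = -22 - 99/10 = -319/10 ≈ -31.900)
(-40*(-12 - 10)/(d(4, 2) + (-7 - 1*0)))*D = -40*(-12 - 10)/((-6*2 + 6*4) + (-7 - 1*0))*(-319/10) = -(-880)/((-12 + 24) + (-7 + 0))*(-319/10) = -(-880)/(12 - 7)*(-319/10) = -(-880)/5*(-319/10) = -40*(-22/5)*(-319/10) = 176*(-319/10) = -28072/5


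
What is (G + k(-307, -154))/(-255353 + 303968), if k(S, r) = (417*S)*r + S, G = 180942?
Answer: 2842223/6945 ≈ 409.25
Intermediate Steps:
k(S, r) = S + 417*S*r (k(S, r) = 417*S*r + S = S + 417*S*r)
(G + k(-307, -154))/(-255353 + 303968) = (180942 - 307*(1 + 417*(-154)))/(-255353 + 303968) = (180942 - 307*(1 - 64218))/48615 = (180942 - 307*(-64217))*(1/48615) = (180942 + 19714619)*(1/48615) = 19895561*(1/48615) = 2842223/6945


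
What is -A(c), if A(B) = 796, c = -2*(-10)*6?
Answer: -796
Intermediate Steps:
c = 120 (c = 20*6 = 120)
-A(c) = -1*796 = -796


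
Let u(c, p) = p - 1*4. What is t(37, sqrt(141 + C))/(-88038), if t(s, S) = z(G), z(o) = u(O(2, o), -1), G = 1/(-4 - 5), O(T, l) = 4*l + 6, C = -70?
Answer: 5/88038 ≈ 5.6794e-5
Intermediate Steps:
O(T, l) = 6 + 4*l
u(c, p) = -4 + p (u(c, p) = p - 4 = -4 + p)
G = -1/9 (G = 1/(-9) = -1/9 ≈ -0.11111)
z(o) = -5 (z(o) = -4 - 1 = -5)
t(s, S) = -5
t(37, sqrt(141 + C))/(-88038) = -5/(-88038) = -5*(-1/88038) = 5/88038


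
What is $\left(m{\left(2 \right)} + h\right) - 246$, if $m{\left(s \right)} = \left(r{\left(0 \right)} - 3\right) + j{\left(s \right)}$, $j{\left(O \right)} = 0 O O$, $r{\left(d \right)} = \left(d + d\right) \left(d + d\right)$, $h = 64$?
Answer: $-185$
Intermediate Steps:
$r{\left(d \right)} = 4 d^{2}$ ($r{\left(d \right)} = 2 d 2 d = 4 d^{2}$)
$j{\left(O \right)} = 0$ ($j{\left(O \right)} = 0 O = 0$)
$m{\left(s \right)} = -3$ ($m{\left(s \right)} = \left(4 \cdot 0^{2} - 3\right) + 0 = \left(4 \cdot 0 - 3\right) + 0 = \left(0 - 3\right) + 0 = -3 + 0 = -3$)
$\left(m{\left(2 \right)} + h\right) - 246 = \left(-3 + 64\right) - 246 = 61 - 246 = -185$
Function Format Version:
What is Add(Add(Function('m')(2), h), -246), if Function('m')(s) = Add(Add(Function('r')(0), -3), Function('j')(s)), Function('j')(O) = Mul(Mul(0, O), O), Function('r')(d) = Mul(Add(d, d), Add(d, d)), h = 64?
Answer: -185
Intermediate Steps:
Function('r')(d) = Mul(4, Pow(d, 2)) (Function('r')(d) = Mul(Mul(2, d), Mul(2, d)) = Mul(4, Pow(d, 2)))
Function('j')(O) = 0 (Function('j')(O) = Mul(0, O) = 0)
Function('m')(s) = -3 (Function('m')(s) = Add(Add(Mul(4, Pow(0, 2)), -3), 0) = Add(Add(Mul(4, 0), -3), 0) = Add(Add(0, -3), 0) = Add(-3, 0) = -3)
Add(Add(Function('m')(2), h), -246) = Add(Add(-3, 64), -246) = Add(61, -246) = -185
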